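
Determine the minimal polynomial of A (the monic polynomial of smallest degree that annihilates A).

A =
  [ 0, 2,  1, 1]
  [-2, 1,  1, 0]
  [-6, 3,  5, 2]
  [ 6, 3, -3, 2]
x^2 - 4*x + 4

The characteristic polynomial is χ_A(x) = (x - 2)^4, so the eigenvalues are known. The minimal polynomial is
  m_A(x) = Π_λ (x − λ)^{k_λ}
where k_λ is the size of the *largest* Jordan block for λ (equivalently, the smallest k with (A − λI)^k v = 0 for every generalised eigenvector v of λ).

  λ = 2: largest Jordan block has size 2, contributing (x − 2)^2

So m_A(x) = (x - 2)^2 = x^2 - 4*x + 4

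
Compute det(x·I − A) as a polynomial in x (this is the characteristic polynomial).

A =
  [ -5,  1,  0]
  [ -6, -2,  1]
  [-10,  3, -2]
x^3 + 9*x^2 + 27*x + 27

Expanding det(x·I − A) (e.g. by cofactor expansion or by noting that A is similar to its Jordan form J, which has the same characteristic polynomial as A) gives
  χ_A(x) = x^3 + 9*x^2 + 27*x + 27
which factors as (x + 3)^3. The eigenvalues (with algebraic multiplicities) are λ = -3 with multiplicity 3.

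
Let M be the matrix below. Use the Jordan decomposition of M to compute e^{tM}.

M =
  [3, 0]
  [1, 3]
e^{tM} =
  [exp(3*t), 0]
  [t*exp(3*t), exp(3*t)]

Strategy: write M = P · J · P⁻¹ where J is a Jordan canonical form, so e^{tM} = P · e^{tJ} · P⁻¹, and e^{tJ} can be computed block-by-block.

M has Jordan form
J =
  [3, 1]
  [0, 3]
(up to reordering of blocks).

Per-block formulas:
  For a 2×2 Jordan block J_2(3): exp(t · J_2(3)) = e^(3t)·(I + t·N), where N is the 2×2 nilpotent shift.

After assembling e^{tJ} and conjugating by P, we get:

e^{tM} =
  [exp(3*t), 0]
  [t*exp(3*t), exp(3*t)]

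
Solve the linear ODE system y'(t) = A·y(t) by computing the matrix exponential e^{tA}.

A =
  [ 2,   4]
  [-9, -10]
e^{tA} =
  [6*t*exp(-4*t) + exp(-4*t), 4*t*exp(-4*t)]
  [-9*t*exp(-4*t), -6*t*exp(-4*t) + exp(-4*t)]

Strategy: write A = P · J · P⁻¹ where J is a Jordan canonical form, so e^{tA} = P · e^{tJ} · P⁻¹, and e^{tJ} can be computed block-by-block.

A has Jordan form
J =
  [-4,  1]
  [ 0, -4]
(up to reordering of blocks).

Per-block formulas:
  For a 2×2 Jordan block J_2(-4): exp(t · J_2(-4)) = e^(-4t)·(I + t·N), where N is the 2×2 nilpotent shift.

After assembling e^{tJ} and conjugating by P, we get:

e^{tA} =
  [6*t*exp(-4*t) + exp(-4*t), 4*t*exp(-4*t)]
  [-9*t*exp(-4*t), -6*t*exp(-4*t) + exp(-4*t)]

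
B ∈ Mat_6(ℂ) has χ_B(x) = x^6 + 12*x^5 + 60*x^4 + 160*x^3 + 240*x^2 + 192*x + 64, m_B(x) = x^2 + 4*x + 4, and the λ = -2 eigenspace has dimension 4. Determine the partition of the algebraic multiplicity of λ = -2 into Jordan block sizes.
Block sizes for λ = -2: [2, 2, 1, 1]

Step 1 — from the characteristic polynomial, algebraic multiplicity of λ = -2 is 6. From dim ker(B − (-2)·I) = 4, there are exactly 4 Jordan blocks for λ = -2.
Step 2 — from the minimal polynomial, the factor (x + 2)^2 tells us the largest block for λ = -2 has size 2.
Step 3 — with total size 6, 4 blocks, and largest block 2, the block sizes (in nonincreasing order) are [2, 2, 1, 1].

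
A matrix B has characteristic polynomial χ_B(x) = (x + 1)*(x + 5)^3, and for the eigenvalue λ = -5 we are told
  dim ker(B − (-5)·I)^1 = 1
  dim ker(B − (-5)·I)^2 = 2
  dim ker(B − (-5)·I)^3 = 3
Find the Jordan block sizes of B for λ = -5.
Block sizes for λ = -5: [3]

From the dimensions of kernels of powers, the number of Jordan blocks of size at least j is d_j − d_{j−1} where d_j = dim ker(N^j) (with d_0 = 0). Computing the differences gives [1, 1, 1].
The number of blocks of size exactly k is (#blocks of size ≥ k) − (#blocks of size ≥ k + 1), so the partition is: 1 block(s) of size 3.
In nonincreasing order the block sizes are [3].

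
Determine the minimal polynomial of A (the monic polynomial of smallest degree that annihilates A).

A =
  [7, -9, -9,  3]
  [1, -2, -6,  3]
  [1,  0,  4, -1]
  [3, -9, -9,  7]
x^2 - 8*x + 16

The characteristic polynomial is χ_A(x) = (x - 4)^4, so the eigenvalues are known. The minimal polynomial is
  m_A(x) = Π_λ (x − λ)^{k_λ}
where k_λ is the size of the *largest* Jordan block for λ (equivalently, the smallest k with (A − λI)^k v = 0 for every generalised eigenvector v of λ).

  λ = 4: largest Jordan block has size 2, contributing (x − 4)^2

So m_A(x) = (x - 4)^2 = x^2 - 8*x + 16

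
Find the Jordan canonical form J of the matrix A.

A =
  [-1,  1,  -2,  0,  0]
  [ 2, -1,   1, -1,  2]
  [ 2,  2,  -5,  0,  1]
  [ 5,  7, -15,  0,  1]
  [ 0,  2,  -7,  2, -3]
J_3(-2) ⊕ J_2(-2)

The characteristic polynomial is
  det(x·I − A) = x^5 + 10*x^4 + 40*x^3 + 80*x^2 + 80*x + 32 = (x + 2)^5

Eigenvalues and multiplicities (the geometric multiplicity of λ is n − rank(A − λI), which equals the number of Jordan blocks for λ):
  λ = -2: algebraic multiplicity = 5, geometric multiplicity = 2

Determining the block sizes for each eigenvalue:
  λ = -2: with am = 5 and gm = 2, the partition is not yet determined (e.g. several partitions of 5 into 2 parts exist). Let N = A − (-2)·I. Computing rank(N^1) = 3, rank(N^2) = 1, rank(N^3) = 0; the number of blocks of size ≥ j is rank(N^{j−1}) − rank(N^j), giving [2, 2, 1]. So we have 1 block(s) of size 3, 1 block(s) of size 2 → block sizes [3, 2]

Assembling the blocks gives a Jordan form
J =
  [-2,  1,  0,  0,  0]
  [ 0, -2,  1,  0,  0]
  [ 0,  0, -2,  0,  0]
  [ 0,  0,  0, -2,  1]
  [ 0,  0,  0,  0, -2]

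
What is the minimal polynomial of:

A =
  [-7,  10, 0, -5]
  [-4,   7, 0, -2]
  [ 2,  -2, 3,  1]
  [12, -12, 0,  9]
x^2 - 6*x + 9

The characteristic polynomial is χ_A(x) = (x - 3)^4, so the eigenvalues are known. The minimal polynomial is
  m_A(x) = Π_λ (x − λ)^{k_λ}
where k_λ is the size of the *largest* Jordan block for λ (equivalently, the smallest k with (A − λI)^k v = 0 for every generalised eigenvector v of λ).

  λ = 3: largest Jordan block has size 2, contributing (x − 3)^2

So m_A(x) = (x - 3)^2 = x^2 - 6*x + 9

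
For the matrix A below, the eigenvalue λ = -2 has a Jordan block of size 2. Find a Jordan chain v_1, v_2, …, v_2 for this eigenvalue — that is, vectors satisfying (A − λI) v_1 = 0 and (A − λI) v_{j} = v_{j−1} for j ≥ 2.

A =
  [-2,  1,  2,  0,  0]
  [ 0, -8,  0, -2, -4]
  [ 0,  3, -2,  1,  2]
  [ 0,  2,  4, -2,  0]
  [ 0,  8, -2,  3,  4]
A Jordan chain for λ = -2 of length 2:
v_1 = (1, -6, 3, 2, 8)ᵀ
v_2 = (0, 1, 0, 0, 0)ᵀ

Let N = A − (-2)·I. We want v_2 with N^2 v_2 = 0 but N^1 v_2 ≠ 0; then v_{j-1} := N · v_j for j = 2, …, 2.

Pick v_2 = (0, 1, 0, 0, 0)ᵀ.
Then v_1 = N · v_2 = (1, -6, 3, 2, 8)ᵀ.

Sanity check: (A − (-2)·I) v_1 = (0, 0, 0, 0, 0)ᵀ = 0. ✓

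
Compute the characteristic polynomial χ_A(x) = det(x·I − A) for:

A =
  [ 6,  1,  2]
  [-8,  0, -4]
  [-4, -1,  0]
x^3 - 6*x^2 + 12*x - 8

Expanding det(x·I − A) (e.g. by cofactor expansion or by noting that A is similar to its Jordan form J, which has the same characteristic polynomial as A) gives
  χ_A(x) = x^3 - 6*x^2 + 12*x - 8
which factors as (x - 2)^3. The eigenvalues (with algebraic multiplicities) are λ = 2 with multiplicity 3.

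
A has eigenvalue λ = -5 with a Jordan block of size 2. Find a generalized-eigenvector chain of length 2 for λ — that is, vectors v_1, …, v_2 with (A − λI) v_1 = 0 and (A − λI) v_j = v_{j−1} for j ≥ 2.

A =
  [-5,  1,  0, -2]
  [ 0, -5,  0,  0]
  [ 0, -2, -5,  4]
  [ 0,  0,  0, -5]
A Jordan chain for λ = -5 of length 2:
v_1 = (1, 0, -2, 0)ᵀ
v_2 = (0, 1, 0, 0)ᵀ

Let N = A − (-5)·I. We want v_2 with N^2 v_2 = 0 but N^1 v_2 ≠ 0; then v_{j-1} := N · v_j for j = 2, …, 2.

Pick v_2 = (0, 1, 0, 0)ᵀ.
Then v_1 = N · v_2 = (1, 0, -2, 0)ᵀ.

Sanity check: (A − (-5)·I) v_1 = (0, 0, 0, 0)ᵀ = 0. ✓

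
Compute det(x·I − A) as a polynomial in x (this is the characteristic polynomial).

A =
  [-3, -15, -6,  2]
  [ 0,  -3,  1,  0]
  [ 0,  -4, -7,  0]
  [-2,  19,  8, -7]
x^4 + 20*x^3 + 150*x^2 + 500*x + 625

Expanding det(x·I − A) (e.g. by cofactor expansion or by noting that A is similar to its Jordan form J, which has the same characteristic polynomial as A) gives
  χ_A(x) = x^4 + 20*x^3 + 150*x^2 + 500*x + 625
which factors as (x + 5)^4. The eigenvalues (with algebraic multiplicities) are λ = -5 with multiplicity 4.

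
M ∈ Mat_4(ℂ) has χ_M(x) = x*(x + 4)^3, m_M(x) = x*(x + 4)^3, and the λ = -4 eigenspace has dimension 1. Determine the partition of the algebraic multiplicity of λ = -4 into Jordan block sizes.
Block sizes for λ = -4: [3]

Step 1 — from the characteristic polynomial, algebraic multiplicity of λ = -4 is 3. From dim ker(M − (-4)·I) = 1, there are exactly 1 Jordan blocks for λ = -4.
Step 2 — from the minimal polynomial, the factor (x + 4)^3 tells us the largest block for λ = -4 has size 3.
Step 3 — with total size 3, 1 blocks, and largest block 3, the block sizes (in nonincreasing order) are [3].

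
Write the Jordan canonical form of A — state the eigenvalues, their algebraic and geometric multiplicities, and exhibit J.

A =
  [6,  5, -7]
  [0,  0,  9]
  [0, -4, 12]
J_3(6)

The characteristic polynomial is
  det(x·I − A) = x^3 - 18*x^2 + 108*x - 216 = (x - 6)^3

Eigenvalues and multiplicities (the geometric multiplicity of λ is n − rank(A − λI), which equals the number of Jordan blocks for λ):
  λ = 6: algebraic multiplicity = 3, geometric multiplicity = 1

Determining the block sizes for each eigenvalue:
  λ = 6: one block (gm = 1), so the single block has size am = 3 → block sizes [3]

Assembling the blocks gives a Jordan form
J =
  [6, 1, 0]
  [0, 6, 1]
  [0, 0, 6]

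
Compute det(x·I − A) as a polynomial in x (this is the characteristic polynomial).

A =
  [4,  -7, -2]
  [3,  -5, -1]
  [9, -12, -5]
x^3 + 6*x^2 + 12*x + 8

Expanding det(x·I − A) (e.g. by cofactor expansion or by noting that A is similar to its Jordan form J, which has the same characteristic polynomial as A) gives
  χ_A(x) = x^3 + 6*x^2 + 12*x + 8
which factors as (x + 2)^3. The eigenvalues (with algebraic multiplicities) are λ = -2 with multiplicity 3.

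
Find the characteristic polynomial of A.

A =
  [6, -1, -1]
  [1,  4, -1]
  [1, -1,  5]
x^3 - 15*x^2 + 75*x - 125

Expanding det(x·I − A) (e.g. by cofactor expansion or by noting that A is similar to its Jordan form J, which has the same characteristic polynomial as A) gives
  χ_A(x) = x^3 - 15*x^2 + 75*x - 125
which factors as (x - 5)^3. The eigenvalues (with algebraic multiplicities) are λ = 5 with multiplicity 3.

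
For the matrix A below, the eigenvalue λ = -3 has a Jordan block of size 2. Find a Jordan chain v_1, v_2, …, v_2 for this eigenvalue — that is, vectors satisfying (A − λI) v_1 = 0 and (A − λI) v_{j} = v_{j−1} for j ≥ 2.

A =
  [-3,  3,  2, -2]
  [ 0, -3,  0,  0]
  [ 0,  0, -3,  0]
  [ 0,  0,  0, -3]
A Jordan chain for λ = -3 of length 2:
v_1 = (3, 0, 0, 0)ᵀ
v_2 = (0, 1, 0, 0)ᵀ

Let N = A − (-3)·I. We want v_2 with N^2 v_2 = 0 but N^1 v_2 ≠ 0; then v_{j-1} := N · v_j for j = 2, …, 2.

Pick v_2 = (0, 1, 0, 0)ᵀ.
Then v_1 = N · v_2 = (3, 0, 0, 0)ᵀ.

Sanity check: (A − (-3)·I) v_1 = (0, 0, 0, 0)ᵀ = 0. ✓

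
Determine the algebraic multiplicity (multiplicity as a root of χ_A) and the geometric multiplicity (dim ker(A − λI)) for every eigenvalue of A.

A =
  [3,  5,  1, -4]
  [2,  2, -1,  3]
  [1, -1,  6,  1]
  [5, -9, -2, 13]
λ = 6: alg = 4, geom = 2

Step 1 — factor the characteristic polynomial to read off the algebraic multiplicities:
  χ_A(x) = (x - 6)^4

Step 2 — compute geometric multiplicities via the rank-nullity identity g(λ) = n − rank(A − λI):
  rank(A − (6)·I) = 2, so dim ker(A − (6)·I) = n − 2 = 2

Summary:
  λ = 6: algebraic multiplicity = 4, geometric multiplicity = 2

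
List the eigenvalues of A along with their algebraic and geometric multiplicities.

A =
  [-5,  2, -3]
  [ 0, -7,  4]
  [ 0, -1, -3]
λ = -5: alg = 3, geom = 1

Step 1 — factor the characteristic polynomial to read off the algebraic multiplicities:
  χ_A(x) = (x + 5)^3

Step 2 — compute geometric multiplicities via the rank-nullity identity g(λ) = n − rank(A − λI):
  rank(A − (-5)·I) = 2, so dim ker(A − (-5)·I) = n − 2 = 1

Summary:
  λ = -5: algebraic multiplicity = 3, geometric multiplicity = 1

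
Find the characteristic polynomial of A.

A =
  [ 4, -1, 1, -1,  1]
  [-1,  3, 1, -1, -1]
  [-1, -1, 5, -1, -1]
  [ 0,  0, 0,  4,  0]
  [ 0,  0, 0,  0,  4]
x^5 - 20*x^4 + 160*x^3 - 640*x^2 + 1280*x - 1024

Expanding det(x·I − A) (e.g. by cofactor expansion or by noting that A is similar to its Jordan form J, which has the same characteristic polynomial as A) gives
  χ_A(x) = x^5 - 20*x^4 + 160*x^3 - 640*x^2 + 1280*x - 1024
which factors as (x - 4)^5. The eigenvalues (with algebraic multiplicities) are λ = 4 with multiplicity 5.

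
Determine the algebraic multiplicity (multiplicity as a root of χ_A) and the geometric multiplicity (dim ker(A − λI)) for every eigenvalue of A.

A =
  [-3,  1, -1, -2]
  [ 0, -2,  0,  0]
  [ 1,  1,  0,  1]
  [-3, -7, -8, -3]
λ = -2: alg = 4, geom = 2

Step 1 — factor the characteristic polynomial to read off the algebraic multiplicities:
  χ_A(x) = (x + 2)^4

Step 2 — compute geometric multiplicities via the rank-nullity identity g(λ) = n − rank(A − λI):
  rank(A − (-2)·I) = 2, so dim ker(A − (-2)·I) = n − 2 = 2

Summary:
  λ = -2: algebraic multiplicity = 4, geometric multiplicity = 2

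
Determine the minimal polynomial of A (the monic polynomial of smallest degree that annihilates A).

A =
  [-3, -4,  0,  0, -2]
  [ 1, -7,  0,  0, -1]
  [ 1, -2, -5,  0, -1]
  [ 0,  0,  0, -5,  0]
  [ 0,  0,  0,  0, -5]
x^2 + 10*x + 25

The characteristic polynomial is χ_A(x) = (x + 5)^5, so the eigenvalues are known. The minimal polynomial is
  m_A(x) = Π_λ (x − λ)^{k_λ}
where k_λ is the size of the *largest* Jordan block for λ (equivalently, the smallest k with (A − λI)^k v = 0 for every generalised eigenvector v of λ).

  λ = -5: largest Jordan block has size 2, contributing (x + 5)^2

So m_A(x) = (x + 5)^2 = x^2 + 10*x + 25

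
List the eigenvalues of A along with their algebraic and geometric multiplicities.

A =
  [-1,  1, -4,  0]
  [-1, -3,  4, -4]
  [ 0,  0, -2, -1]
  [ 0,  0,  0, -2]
λ = -2: alg = 4, geom = 2

Step 1 — factor the characteristic polynomial to read off the algebraic multiplicities:
  χ_A(x) = (x + 2)^4

Step 2 — compute geometric multiplicities via the rank-nullity identity g(λ) = n − rank(A − λI):
  rank(A − (-2)·I) = 2, so dim ker(A − (-2)·I) = n − 2 = 2

Summary:
  λ = -2: algebraic multiplicity = 4, geometric multiplicity = 2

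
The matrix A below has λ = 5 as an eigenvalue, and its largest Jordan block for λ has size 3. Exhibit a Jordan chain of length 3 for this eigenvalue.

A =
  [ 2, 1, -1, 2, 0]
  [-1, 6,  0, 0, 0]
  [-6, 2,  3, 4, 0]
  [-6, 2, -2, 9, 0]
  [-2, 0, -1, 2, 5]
A Jordan chain for λ = 5 of length 3:
v_1 = (2, 2, 4, 4, 0)ᵀ
v_2 = (-3, -1, -6, -6, -2)ᵀ
v_3 = (1, 0, 0, 0, 0)ᵀ

Let N = A − (5)·I. We want v_3 with N^3 v_3 = 0 but N^2 v_3 ≠ 0; then v_{j-1} := N · v_j for j = 3, …, 2.

Pick v_3 = (1, 0, 0, 0, 0)ᵀ.
Then v_2 = N · v_3 = (-3, -1, -6, -6, -2)ᵀ.
Then v_1 = N · v_2 = (2, 2, 4, 4, 0)ᵀ.

Sanity check: (A − (5)·I) v_1 = (0, 0, 0, 0, 0)ᵀ = 0. ✓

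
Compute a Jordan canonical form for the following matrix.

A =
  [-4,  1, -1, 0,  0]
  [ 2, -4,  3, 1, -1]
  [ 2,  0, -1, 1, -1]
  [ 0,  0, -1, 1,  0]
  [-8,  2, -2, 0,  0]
J_2(-4) ⊕ J_3(0)

The characteristic polynomial is
  det(x·I − A) = x^5 + 8*x^4 + 16*x^3 = x^3*(x + 4)^2

Eigenvalues and multiplicities (the geometric multiplicity of λ is n − rank(A − λI), which equals the number of Jordan blocks for λ):
  λ = -4: algebraic multiplicity = 2, geometric multiplicity = 1
  λ = 0: algebraic multiplicity = 3, geometric multiplicity = 1

Determining the block sizes for each eigenvalue:
  λ = -4: one block (gm = 1), so the single block has size am = 2 → block sizes [2]
  λ = 0: one block (gm = 1), so the single block has size am = 3 → block sizes [3]

Assembling the blocks gives a Jordan form
J =
  [-4,  1, 0, 0, 0]
  [ 0, -4, 0, 0, 0]
  [ 0,  0, 0, 1, 0]
  [ 0,  0, 0, 0, 1]
  [ 0,  0, 0, 0, 0]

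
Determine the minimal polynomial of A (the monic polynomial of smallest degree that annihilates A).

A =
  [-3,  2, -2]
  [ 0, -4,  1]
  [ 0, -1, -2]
x^2 + 6*x + 9

The characteristic polynomial is χ_A(x) = (x + 3)^3, so the eigenvalues are known. The minimal polynomial is
  m_A(x) = Π_λ (x − λ)^{k_λ}
where k_λ is the size of the *largest* Jordan block for λ (equivalently, the smallest k with (A − λI)^k v = 0 for every generalised eigenvector v of λ).

  λ = -3: largest Jordan block has size 2, contributing (x + 3)^2

So m_A(x) = (x + 3)^2 = x^2 + 6*x + 9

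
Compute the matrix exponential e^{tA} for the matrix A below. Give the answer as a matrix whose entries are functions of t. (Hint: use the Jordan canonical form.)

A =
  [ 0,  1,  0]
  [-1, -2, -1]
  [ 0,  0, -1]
e^{tA} =
  [t*exp(-t) + exp(-t), t*exp(-t), -t^2*exp(-t)/2]
  [-t*exp(-t), -t*exp(-t) + exp(-t), t^2*exp(-t)/2 - t*exp(-t)]
  [0, 0, exp(-t)]

Strategy: write A = P · J · P⁻¹ where J is a Jordan canonical form, so e^{tA} = P · e^{tJ} · P⁻¹, and e^{tJ} can be computed block-by-block.

A has Jordan form
J =
  [-1,  1,  0]
  [ 0, -1,  1]
  [ 0,  0, -1]
(up to reordering of blocks).

Per-block formulas:
  For a 3×3 Jordan block J_3(-1): exp(t · J_3(-1)) = e^(-1t)·(I + t·N + (t^2/2)·N^2), where N is the 3×3 nilpotent shift.

After assembling e^{tJ} and conjugating by P, we get:

e^{tA} =
  [t*exp(-t) + exp(-t), t*exp(-t), -t^2*exp(-t)/2]
  [-t*exp(-t), -t*exp(-t) + exp(-t), t^2*exp(-t)/2 - t*exp(-t)]
  [0, 0, exp(-t)]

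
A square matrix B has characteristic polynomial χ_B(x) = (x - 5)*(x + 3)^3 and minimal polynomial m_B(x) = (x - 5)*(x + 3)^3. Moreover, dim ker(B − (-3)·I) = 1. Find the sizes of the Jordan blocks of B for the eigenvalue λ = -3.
Block sizes for λ = -3: [3]

Step 1 — from the characteristic polynomial, algebraic multiplicity of λ = -3 is 3. From dim ker(B − (-3)·I) = 1, there are exactly 1 Jordan blocks for λ = -3.
Step 2 — from the minimal polynomial, the factor (x + 3)^3 tells us the largest block for λ = -3 has size 3.
Step 3 — with total size 3, 1 blocks, and largest block 3, the block sizes (in nonincreasing order) are [3].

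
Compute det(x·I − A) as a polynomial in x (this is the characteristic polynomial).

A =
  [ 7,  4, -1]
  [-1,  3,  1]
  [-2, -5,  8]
x^3 - 18*x^2 + 108*x - 216

Expanding det(x·I − A) (e.g. by cofactor expansion or by noting that A is similar to its Jordan form J, which has the same characteristic polynomial as A) gives
  χ_A(x) = x^3 - 18*x^2 + 108*x - 216
which factors as (x - 6)^3. The eigenvalues (with algebraic multiplicities) are λ = 6 with multiplicity 3.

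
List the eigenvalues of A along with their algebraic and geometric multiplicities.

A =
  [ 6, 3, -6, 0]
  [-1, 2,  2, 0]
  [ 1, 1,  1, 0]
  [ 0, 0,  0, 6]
λ = 3: alg = 3, geom = 2; λ = 6: alg = 1, geom = 1

Step 1 — factor the characteristic polynomial to read off the algebraic multiplicities:
  χ_A(x) = (x - 6)*(x - 3)^3

Step 2 — compute geometric multiplicities via the rank-nullity identity g(λ) = n − rank(A − λI):
  rank(A − (3)·I) = 2, so dim ker(A − (3)·I) = n − 2 = 2
  rank(A − (6)·I) = 3, so dim ker(A − (6)·I) = n − 3 = 1

Summary:
  λ = 3: algebraic multiplicity = 3, geometric multiplicity = 2
  λ = 6: algebraic multiplicity = 1, geometric multiplicity = 1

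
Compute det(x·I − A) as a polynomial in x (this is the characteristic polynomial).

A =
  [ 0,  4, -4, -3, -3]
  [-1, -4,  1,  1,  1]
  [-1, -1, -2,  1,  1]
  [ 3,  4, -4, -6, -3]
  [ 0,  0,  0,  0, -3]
x^5 + 15*x^4 + 90*x^3 + 270*x^2 + 405*x + 243

Expanding det(x·I − A) (e.g. by cofactor expansion or by noting that A is similar to its Jordan form J, which has the same characteristic polynomial as A) gives
  χ_A(x) = x^5 + 15*x^4 + 90*x^3 + 270*x^2 + 405*x + 243
which factors as (x + 3)^5. The eigenvalues (with algebraic multiplicities) are λ = -3 with multiplicity 5.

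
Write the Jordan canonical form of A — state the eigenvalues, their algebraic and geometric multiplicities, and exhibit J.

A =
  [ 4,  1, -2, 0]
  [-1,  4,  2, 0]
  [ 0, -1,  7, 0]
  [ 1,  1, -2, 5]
J_3(5) ⊕ J_1(5)

The characteristic polynomial is
  det(x·I − A) = x^4 - 20*x^3 + 150*x^2 - 500*x + 625 = (x - 5)^4

Eigenvalues and multiplicities (the geometric multiplicity of λ is n − rank(A − λI), which equals the number of Jordan blocks for λ):
  λ = 5: algebraic multiplicity = 4, geometric multiplicity = 2

Determining the block sizes for each eigenvalue:
  λ = 5: with am = 4 and gm = 2, the partition is not yet determined (e.g. several partitions of 4 into 2 parts exist). Let N = A − (5)·I. Computing rank(N^1) = 2, rank(N^2) = 1, rank(N^3) = 0; the number of blocks of size ≥ j is rank(N^{j−1}) − rank(N^j), giving [2, 1, 1]. So we have 1 block(s) of size 3, 1 block(s) of size 1 → block sizes [3, 1]

Assembling the blocks gives a Jordan form
J =
  [5, 1, 0, 0]
  [0, 5, 1, 0]
  [0, 0, 5, 0]
  [0, 0, 0, 5]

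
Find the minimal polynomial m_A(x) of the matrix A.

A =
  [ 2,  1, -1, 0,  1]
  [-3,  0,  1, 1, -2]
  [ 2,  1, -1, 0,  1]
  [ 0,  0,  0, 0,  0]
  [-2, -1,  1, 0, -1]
x^3

The characteristic polynomial is χ_A(x) = x^5, so the eigenvalues are known. The minimal polynomial is
  m_A(x) = Π_λ (x − λ)^{k_λ}
where k_λ is the size of the *largest* Jordan block for λ (equivalently, the smallest k with (A − λI)^k v = 0 for every generalised eigenvector v of λ).

  λ = 0: largest Jordan block has size 3, contributing (x − 0)^3

So m_A(x) = x^3 = x^3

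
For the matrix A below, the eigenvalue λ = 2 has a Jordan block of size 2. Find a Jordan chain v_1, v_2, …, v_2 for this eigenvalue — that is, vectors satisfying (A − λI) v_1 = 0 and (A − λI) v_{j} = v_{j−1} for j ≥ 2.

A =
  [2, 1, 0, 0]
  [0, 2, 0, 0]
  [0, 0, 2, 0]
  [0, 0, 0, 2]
A Jordan chain for λ = 2 of length 2:
v_1 = (1, 0, 0, 0)ᵀ
v_2 = (0, 1, 0, 0)ᵀ

Let N = A − (2)·I. We want v_2 with N^2 v_2 = 0 but N^1 v_2 ≠ 0; then v_{j-1} := N · v_j for j = 2, …, 2.

Pick v_2 = (0, 1, 0, 0)ᵀ.
Then v_1 = N · v_2 = (1, 0, 0, 0)ᵀ.

Sanity check: (A − (2)·I) v_1 = (0, 0, 0, 0)ᵀ = 0. ✓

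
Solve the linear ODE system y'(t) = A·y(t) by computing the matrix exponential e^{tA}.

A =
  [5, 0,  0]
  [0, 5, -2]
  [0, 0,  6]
e^{tA} =
  [exp(5*t), 0, 0]
  [0, exp(5*t), -2*exp(6*t) + 2*exp(5*t)]
  [0, 0, exp(6*t)]

Strategy: write A = P · J · P⁻¹ where J is a Jordan canonical form, so e^{tA} = P · e^{tJ} · P⁻¹, and e^{tJ} can be computed block-by-block.

A has Jordan form
J =
  [5, 0, 0]
  [0, 5, 0]
  [0, 0, 6]
(up to reordering of blocks).

Per-block formulas:
  For a 1×1 block at λ = 5: exp(t · [5]) = [e^(5t)].
  For a 1×1 block at λ = 6: exp(t · [6]) = [e^(6t)].

After assembling e^{tJ} and conjugating by P, we get:

e^{tA} =
  [exp(5*t), 0, 0]
  [0, exp(5*t), -2*exp(6*t) + 2*exp(5*t)]
  [0, 0, exp(6*t)]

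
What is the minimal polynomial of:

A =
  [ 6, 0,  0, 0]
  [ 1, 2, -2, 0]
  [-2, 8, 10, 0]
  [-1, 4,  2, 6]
x^2 - 12*x + 36

The characteristic polynomial is χ_A(x) = (x - 6)^4, so the eigenvalues are known. The minimal polynomial is
  m_A(x) = Π_λ (x − λ)^{k_λ}
where k_λ is the size of the *largest* Jordan block for λ (equivalently, the smallest k with (A − λI)^k v = 0 for every generalised eigenvector v of λ).

  λ = 6: largest Jordan block has size 2, contributing (x − 6)^2

So m_A(x) = (x - 6)^2 = x^2 - 12*x + 36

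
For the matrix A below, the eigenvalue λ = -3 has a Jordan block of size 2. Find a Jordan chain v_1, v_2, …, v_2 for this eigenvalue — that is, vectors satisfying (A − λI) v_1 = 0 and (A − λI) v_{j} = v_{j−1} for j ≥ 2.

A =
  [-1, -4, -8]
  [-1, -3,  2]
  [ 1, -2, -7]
A Jordan chain for λ = -3 of length 2:
v_1 = (2, -1, 1)ᵀ
v_2 = (1, 0, 0)ᵀ

Let N = A − (-3)·I. We want v_2 with N^2 v_2 = 0 but N^1 v_2 ≠ 0; then v_{j-1} := N · v_j for j = 2, …, 2.

Pick v_2 = (1, 0, 0)ᵀ.
Then v_1 = N · v_2 = (2, -1, 1)ᵀ.

Sanity check: (A − (-3)·I) v_1 = (0, 0, 0)ᵀ = 0. ✓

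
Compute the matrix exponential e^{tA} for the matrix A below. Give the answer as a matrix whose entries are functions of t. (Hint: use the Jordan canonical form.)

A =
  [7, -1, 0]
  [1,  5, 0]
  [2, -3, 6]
e^{tA} =
  [t*exp(6*t) + exp(6*t), -t*exp(6*t), 0]
  [t*exp(6*t), -t*exp(6*t) + exp(6*t), 0]
  [-t^2*exp(6*t)/2 + 2*t*exp(6*t), t^2*exp(6*t)/2 - 3*t*exp(6*t), exp(6*t)]

Strategy: write A = P · J · P⁻¹ where J is a Jordan canonical form, so e^{tA} = P · e^{tJ} · P⁻¹, and e^{tJ} can be computed block-by-block.

A has Jordan form
J =
  [6, 1, 0]
  [0, 6, 1]
  [0, 0, 6]
(up to reordering of blocks).

Per-block formulas:
  For a 3×3 Jordan block J_3(6): exp(t · J_3(6)) = e^(6t)·(I + t·N + (t^2/2)·N^2), where N is the 3×3 nilpotent shift.

After assembling e^{tJ} and conjugating by P, we get:

e^{tA} =
  [t*exp(6*t) + exp(6*t), -t*exp(6*t), 0]
  [t*exp(6*t), -t*exp(6*t) + exp(6*t), 0]
  [-t^2*exp(6*t)/2 + 2*t*exp(6*t), t^2*exp(6*t)/2 - 3*t*exp(6*t), exp(6*t)]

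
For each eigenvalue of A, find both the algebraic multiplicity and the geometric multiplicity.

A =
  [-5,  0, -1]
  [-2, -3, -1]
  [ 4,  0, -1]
λ = -3: alg = 3, geom = 2

Step 1 — factor the characteristic polynomial to read off the algebraic multiplicities:
  χ_A(x) = (x + 3)^3

Step 2 — compute geometric multiplicities via the rank-nullity identity g(λ) = n − rank(A − λI):
  rank(A − (-3)·I) = 1, so dim ker(A − (-3)·I) = n − 1 = 2

Summary:
  λ = -3: algebraic multiplicity = 3, geometric multiplicity = 2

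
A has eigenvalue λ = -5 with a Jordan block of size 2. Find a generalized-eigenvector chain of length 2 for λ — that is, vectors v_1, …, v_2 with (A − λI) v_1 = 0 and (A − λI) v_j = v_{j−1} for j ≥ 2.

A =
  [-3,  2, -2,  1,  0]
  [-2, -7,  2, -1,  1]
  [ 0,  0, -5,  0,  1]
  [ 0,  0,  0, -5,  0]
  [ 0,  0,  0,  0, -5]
A Jordan chain for λ = -5 of length 2:
v_1 = (2, -2, 0, 0, 0)ᵀ
v_2 = (1, 0, 0, 0, 0)ᵀ

Let N = A − (-5)·I. We want v_2 with N^2 v_2 = 0 but N^1 v_2 ≠ 0; then v_{j-1} := N · v_j for j = 2, …, 2.

Pick v_2 = (1, 0, 0, 0, 0)ᵀ.
Then v_1 = N · v_2 = (2, -2, 0, 0, 0)ᵀ.

Sanity check: (A − (-5)·I) v_1 = (0, 0, 0, 0, 0)ᵀ = 0. ✓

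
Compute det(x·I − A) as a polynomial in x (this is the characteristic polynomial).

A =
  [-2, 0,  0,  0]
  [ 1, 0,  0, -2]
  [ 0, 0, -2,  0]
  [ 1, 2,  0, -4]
x^4 + 8*x^3 + 24*x^2 + 32*x + 16

Expanding det(x·I − A) (e.g. by cofactor expansion or by noting that A is similar to its Jordan form J, which has the same characteristic polynomial as A) gives
  χ_A(x) = x^4 + 8*x^3 + 24*x^2 + 32*x + 16
which factors as (x + 2)^4. The eigenvalues (with algebraic multiplicities) are λ = -2 with multiplicity 4.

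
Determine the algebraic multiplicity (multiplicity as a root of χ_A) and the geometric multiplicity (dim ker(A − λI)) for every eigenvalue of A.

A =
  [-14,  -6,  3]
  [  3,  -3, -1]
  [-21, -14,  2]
λ = -5: alg = 3, geom = 2

Step 1 — factor the characteristic polynomial to read off the algebraic multiplicities:
  χ_A(x) = (x + 5)^3

Step 2 — compute geometric multiplicities via the rank-nullity identity g(λ) = n − rank(A − λI):
  rank(A − (-5)·I) = 1, so dim ker(A − (-5)·I) = n − 1 = 2

Summary:
  λ = -5: algebraic multiplicity = 3, geometric multiplicity = 2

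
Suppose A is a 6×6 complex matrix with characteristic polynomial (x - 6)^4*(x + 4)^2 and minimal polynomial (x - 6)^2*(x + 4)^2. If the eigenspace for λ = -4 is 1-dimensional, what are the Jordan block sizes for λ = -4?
Block sizes for λ = -4: [2]

Step 1 — from the characteristic polynomial, algebraic multiplicity of λ = -4 is 2. From dim ker(A − (-4)·I) = 1, there are exactly 1 Jordan blocks for λ = -4.
Step 2 — from the minimal polynomial, the factor (x + 4)^2 tells us the largest block for λ = -4 has size 2.
Step 3 — with total size 2, 1 blocks, and largest block 2, the block sizes (in nonincreasing order) are [2].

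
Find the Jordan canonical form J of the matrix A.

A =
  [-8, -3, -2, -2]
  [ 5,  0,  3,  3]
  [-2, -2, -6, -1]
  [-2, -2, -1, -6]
J_3(-5) ⊕ J_1(-5)

The characteristic polynomial is
  det(x·I − A) = x^4 + 20*x^3 + 150*x^2 + 500*x + 625 = (x + 5)^4

Eigenvalues and multiplicities (the geometric multiplicity of λ is n − rank(A − λI), which equals the number of Jordan blocks for λ):
  λ = -5: algebraic multiplicity = 4, geometric multiplicity = 2

Determining the block sizes for each eigenvalue:
  λ = -5: with am = 4 and gm = 2, the partition is not yet determined (e.g. several partitions of 4 into 2 parts exist). Let N = A − (-5)·I. Computing rank(N^1) = 2, rank(N^2) = 1, rank(N^3) = 0; the number of blocks of size ≥ j is rank(N^{j−1}) − rank(N^j), giving [2, 1, 1]. So we have 1 block(s) of size 3, 1 block(s) of size 1 → block sizes [3, 1]

Assembling the blocks gives a Jordan form
J =
  [-5,  1,  0,  0]
  [ 0, -5,  1,  0]
  [ 0,  0, -5,  0]
  [ 0,  0,  0, -5]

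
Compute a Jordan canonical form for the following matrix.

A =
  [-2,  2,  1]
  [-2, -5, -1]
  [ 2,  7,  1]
J_3(-2)

The characteristic polynomial is
  det(x·I − A) = x^3 + 6*x^2 + 12*x + 8 = (x + 2)^3

Eigenvalues and multiplicities (the geometric multiplicity of λ is n − rank(A − λI), which equals the number of Jordan blocks for λ):
  λ = -2: algebraic multiplicity = 3, geometric multiplicity = 1

Determining the block sizes for each eigenvalue:
  λ = -2: one block (gm = 1), so the single block has size am = 3 → block sizes [3]

Assembling the blocks gives a Jordan form
J =
  [-2,  1,  0]
  [ 0, -2,  1]
  [ 0,  0, -2]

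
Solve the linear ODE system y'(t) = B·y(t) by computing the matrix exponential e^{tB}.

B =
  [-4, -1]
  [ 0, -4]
e^{tB} =
  [exp(-4*t), -t*exp(-4*t)]
  [0, exp(-4*t)]

Strategy: write B = P · J · P⁻¹ where J is a Jordan canonical form, so e^{tB} = P · e^{tJ} · P⁻¹, and e^{tJ} can be computed block-by-block.

B has Jordan form
J =
  [-4,  1]
  [ 0, -4]
(up to reordering of blocks).

Per-block formulas:
  For a 2×2 Jordan block J_2(-4): exp(t · J_2(-4)) = e^(-4t)·(I + t·N), where N is the 2×2 nilpotent shift.

After assembling e^{tJ} and conjugating by P, we get:

e^{tB} =
  [exp(-4*t), -t*exp(-4*t)]
  [0, exp(-4*t)]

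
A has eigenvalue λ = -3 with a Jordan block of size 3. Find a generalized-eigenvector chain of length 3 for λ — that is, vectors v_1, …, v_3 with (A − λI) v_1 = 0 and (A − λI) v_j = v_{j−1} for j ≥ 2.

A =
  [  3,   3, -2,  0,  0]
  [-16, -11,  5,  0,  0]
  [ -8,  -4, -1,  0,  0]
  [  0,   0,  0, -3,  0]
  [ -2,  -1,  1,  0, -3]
A Jordan chain for λ = -3 of length 3:
v_1 = (4, -8, 0, 0, -4)ᵀ
v_2 = (6, -16, -8, 0, -2)ᵀ
v_3 = (1, 0, 0, 0, 0)ᵀ

Let N = A − (-3)·I. We want v_3 with N^3 v_3 = 0 but N^2 v_3 ≠ 0; then v_{j-1} := N · v_j for j = 3, …, 2.

Pick v_3 = (1, 0, 0, 0, 0)ᵀ.
Then v_2 = N · v_3 = (6, -16, -8, 0, -2)ᵀ.
Then v_1 = N · v_2 = (4, -8, 0, 0, -4)ᵀ.

Sanity check: (A − (-3)·I) v_1 = (0, 0, 0, 0, 0)ᵀ = 0. ✓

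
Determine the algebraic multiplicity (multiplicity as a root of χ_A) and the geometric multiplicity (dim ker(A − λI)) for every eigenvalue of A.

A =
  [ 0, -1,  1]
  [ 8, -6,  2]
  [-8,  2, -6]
λ = -4: alg = 3, geom = 2

Step 1 — factor the characteristic polynomial to read off the algebraic multiplicities:
  χ_A(x) = (x + 4)^3

Step 2 — compute geometric multiplicities via the rank-nullity identity g(λ) = n − rank(A − λI):
  rank(A − (-4)·I) = 1, so dim ker(A − (-4)·I) = n − 1 = 2

Summary:
  λ = -4: algebraic multiplicity = 3, geometric multiplicity = 2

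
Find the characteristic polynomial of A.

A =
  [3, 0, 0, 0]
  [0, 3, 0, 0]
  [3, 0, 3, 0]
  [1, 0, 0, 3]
x^4 - 12*x^3 + 54*x^2 - 108*x + 81

Expanding det(x·I − A) (e.g. by cofactor expansion or by noting that A is similar to its Jordan form J, which has the same characteristic polynomial as A) gives
  χ_A(x) = x^4 - 12*x^3 + 54*x^2 - 108*x + 81
which factors as (x - 3)^4. The eigenvalues (with algebraic multiplicities) are λ = 3 with multiplicity 4.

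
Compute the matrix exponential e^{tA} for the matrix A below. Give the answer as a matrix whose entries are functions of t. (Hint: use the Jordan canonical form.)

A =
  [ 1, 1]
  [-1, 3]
e^{tA} =
  [-t*exp(2*t) + exp(2*t), t*exp(2*t)]
  [-t*exp(2*t), t*exp(2*t) + exp(2*t)]

Strategy: write A = P · J · P⁻¹ where J is a Jordan canonical form, so e^{tA} = P · e^{tJ} · P⁻¹, and e^{tJ} can be computed block-by-block.

A has Jordan form
J =
  [2, 1]
  [0, 2]
(up to reordering of blocks).

Per-block formulas:
  For a 2×2 Jordan block J_2(2): exp(t · J_2(2)) = e^(2t)·(I + t·N), where N is the 2×2 nilpotent shift.

After assembling e^{tJ} and conjugating by P, we get:

e^{tA} =
  [-t*exp(2*t) + exp(2*t), t*exp(2*t)]
  [-t*exp(2*t), t*exp(2*t) + exp(2*t)]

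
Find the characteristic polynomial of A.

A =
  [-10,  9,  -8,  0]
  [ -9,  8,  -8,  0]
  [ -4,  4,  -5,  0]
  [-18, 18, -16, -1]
x^4 + 8*x^3 + 18*x^2 + 16*x + 5

Expanding det(x·I − A) (e.g. by cofactor expansion or by noting that A is similar to its Jordan form J, which has the same characteristic polynomial as A) gives
  χ_A(x) = x^4 + 8*x^3 + 18*x^2 + 16*x + 5
which factors as (x + 1)^3*(x + 5). The eigenvalues (with algebraic multiplicities) are λ = -5 with multiplicity 1, λ = -1 with multiplicity 3.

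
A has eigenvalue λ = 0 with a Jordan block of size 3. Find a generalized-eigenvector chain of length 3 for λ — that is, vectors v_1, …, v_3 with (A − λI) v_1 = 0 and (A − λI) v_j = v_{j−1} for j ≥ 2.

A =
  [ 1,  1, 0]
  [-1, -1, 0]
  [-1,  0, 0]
A Jordan chain for λ = 0 of length 3:
v_1 = (0, 0, -1)ᵀ
v_2 = (1, -1, -1)ᵀ
v_3 = (1, 0, 0)ᵀ

Let N = A − (0)·I. We want v_3 with N^3 v_3 = 0 but N^2 v_3 ≠ 0; then v_{j-1} := N · v_j for j = 3, …, 2.

Pick v_3 = (1, 0, 0)ᵀ.
Then v_2 = N · v_3 = (1, -1, -1)ᵀ.
Then v_1 = N · v_2 = (0, 0, -1)ᵀ.

Sanity check: (A − (0)·I) v_1 = (0, 0, 0)ᵀ = 0. ✓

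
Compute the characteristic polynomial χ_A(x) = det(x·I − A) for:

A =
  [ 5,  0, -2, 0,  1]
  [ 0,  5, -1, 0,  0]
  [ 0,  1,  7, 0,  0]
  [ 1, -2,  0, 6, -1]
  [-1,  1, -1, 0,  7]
x^5 - 30*x^4 + 360*x^3 - 2160*x^2 + 6480*x - 7776

Expanding det(x·I − A) (e.g. by cofactor expansion or by noting that A is similar to its Jordan form J, which has the same characteristic polynomial as A) gives
  χ_A(x) = x^5 - 30*x^4 + 360*x^3 - 2160*x^2 + 6480*x - 7776
which factors as (x - 6)^5. The eigenvalues (with algebraic multiplicities) are λ = 6 with multiplicity 5.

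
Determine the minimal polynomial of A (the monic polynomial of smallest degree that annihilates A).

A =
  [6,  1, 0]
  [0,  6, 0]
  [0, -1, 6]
x^2 - 12*x + 36

The characteristic polynomial is χ_A(x) = (x - 6)^3, so the eigenvalues are known. The minimal polynomial is
  m_A(x) = Π_λ (x − λ)^{k_λ}
where k_λ is the size of the *largest* Jordan block for λ (equivalently, the smallest k with (A − λI)^k v = 0 for every generalised eigenvector v of λ).

  λ = 6: largest Jordan block has size 2, contributing (x − 6)^2

So m_A(x) = (x - 6)^2 = x^2 - 12*x + 36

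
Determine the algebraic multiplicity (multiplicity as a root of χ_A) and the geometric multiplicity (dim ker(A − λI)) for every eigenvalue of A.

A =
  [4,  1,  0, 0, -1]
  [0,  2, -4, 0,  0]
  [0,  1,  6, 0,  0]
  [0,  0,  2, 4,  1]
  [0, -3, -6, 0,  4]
λ = 4: alg = 5, geom = 3

Step 1 — factor the characteristic polynomial to read off the algebraic multiplicities:
  χ_A(x) = (x - 4)^5

Step 2 — compute geometric multiplicities via the rank-nullity identity g(λ) = n − rank(A − λI):
  rank(A − (4)·I) = 2, so dim ker(A − (4)·I) = n − 2 = 3

Summary:
  λ = 4: algebraic multiplicity = 5, geometric multiplicity = 3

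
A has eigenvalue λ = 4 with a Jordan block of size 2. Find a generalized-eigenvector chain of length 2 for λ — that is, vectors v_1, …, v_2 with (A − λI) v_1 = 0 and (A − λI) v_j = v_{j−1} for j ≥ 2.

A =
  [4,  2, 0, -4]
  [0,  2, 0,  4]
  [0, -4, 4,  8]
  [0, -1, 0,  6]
A Jordan chain for λ = 4 of length 2:
v_1 = (2, -2, -4, -1)ᵀ
v_2 = (0, 1, 0, 0)ᵀ

Let N = A − (4)·I. We want v_2 with N^2 v_2 = 0 but N^1 v_2 ≠ 0; then v_{j-1} := N · v_j for j = 2, …, 2.

Pick v_2 = (0, 1, 0, 0)ᵀ.
Then v_1 = N · v_2 = (2, -2, -4, -1)ᵀ.

Sanity check: (A − (4)·I) v_1 = (0, 0, 0, 0)ᵀ = 0. ✓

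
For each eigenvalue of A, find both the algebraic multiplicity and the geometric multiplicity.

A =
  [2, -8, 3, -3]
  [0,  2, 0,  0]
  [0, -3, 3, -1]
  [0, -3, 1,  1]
λ = 2: alg = 4, geom = 2

Step 1 — factor the characteristic polynomial to read off the algebraic multiplicities:
  χ_A(x) = (x - 2)^4

Step 2 — compute geometric multiplicities via the rank-nullity identity g(λ) = n − rank(A − λI):
  rank(A − (2)·I) = 2, so dim ker(A − (2)·I) = n − 2 = 2

Summary:
  λ = 2: algebraic multiplicity = 4, geometric multiplicity = 2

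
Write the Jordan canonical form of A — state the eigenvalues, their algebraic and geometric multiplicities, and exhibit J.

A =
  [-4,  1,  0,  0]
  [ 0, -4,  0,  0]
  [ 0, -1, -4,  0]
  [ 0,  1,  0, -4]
J_2(-4) ⊕ J_1(-4) ⊕ J_1(-4)

The characteristic polynomial is
  det(x·I − A) = x^4 + 16*x^3 + 96*x^2 + 256*x + 256 = (x + 4)^4

Eigenvalues and multiplicities (the geometric multiplicity of λ is n − rank(A − λI), which equals the number of Jordan blocks for λ):
  λ = -4: algebraic multiplicity = 4, geometric multiplicity = 3

Determining the block sizes for each eigenvalue:
  λ = -4: 3 blocks summing to 4 forces exactly one block of size 2 and the rest size 1 → block sizes [2, 1, 1]

Assembling the blocks gives a Jordan form
J =
  [-4,  1,  0,  0]
  [ 0, -4,  0,  0]
  [ 0,  0, -4,  0]
  [ 0,  0,  0, -4]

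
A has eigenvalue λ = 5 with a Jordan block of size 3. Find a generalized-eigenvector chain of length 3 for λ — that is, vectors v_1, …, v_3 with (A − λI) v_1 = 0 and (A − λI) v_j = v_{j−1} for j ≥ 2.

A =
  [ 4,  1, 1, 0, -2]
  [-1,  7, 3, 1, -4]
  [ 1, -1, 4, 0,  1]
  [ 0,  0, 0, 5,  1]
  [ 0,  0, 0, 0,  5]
A Jordan chain for λ = 5 of length 3:
v_1 = (1, 2, -1, 0, 0)ᵀ
v_2 = (-1, -1, 1, 0, 0)ᵀ
v_3 = (1, 0, 0, 0, 0)ᵀ

Let N = A − (5)·I. We want v_3 with N^3 v_3 = 0 but N^2 v_3 ≠ 0; then v_{j-1} := N · v_j for j = 3, …, 2.

Pick v_3 = (1, 0, 0, 0, 0)ᵀ.
Then v_2 = N · v_3 = (-1, -1, 1, 0, 0)ᵀ.
Then v_1 = N · v_2 = (1, 2, -1, 0, 0)ᵀ.

Sanity check: (A − (5)·I) v_1 = (0, 0, 0, 0, 0)ᵀ = 0. ✓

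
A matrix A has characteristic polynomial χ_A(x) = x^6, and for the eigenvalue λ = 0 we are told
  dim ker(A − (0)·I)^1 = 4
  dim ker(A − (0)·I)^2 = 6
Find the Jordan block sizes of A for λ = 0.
Block sizes for λ = 0: [2, 2, 1, 1]

From the dimensions of kernels of powers, the number of Jordan blocks of size at least j is d_j − d_{j−1} where d_j = dim ker(N^j) (with d_0 = 0). Computing the differences gives [4, 2].
The number of blocks of size exactly k is (#blocks of size ≥ k) − (#blocks of size ≥ k + 1), so the partition is: 2 block(s) of size 1, 2 block(s) of size 2.
In nonincreasing order the block sizes are [2, 2, 1, 1].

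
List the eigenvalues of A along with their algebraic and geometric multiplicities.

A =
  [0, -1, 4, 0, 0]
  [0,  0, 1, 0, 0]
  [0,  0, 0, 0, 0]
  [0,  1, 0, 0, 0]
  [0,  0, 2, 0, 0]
λ = 0: alg = 5, geom = 3

Step 1 — factor the characteristic polynomial to read off the algebraic multiplicities:
  χ_A(x) = x^5

Step 2 — compute geometric multiplicities via the rank-nullity identity g(λ) = n − rank(A − λI):
  rank(A − (0)·I) = 2, so dim ker(A − (0)·I) = n − 2 = 3

Summary:
  λ = 0: algebraic multiplicity = 5, geometric multiplicity = 3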